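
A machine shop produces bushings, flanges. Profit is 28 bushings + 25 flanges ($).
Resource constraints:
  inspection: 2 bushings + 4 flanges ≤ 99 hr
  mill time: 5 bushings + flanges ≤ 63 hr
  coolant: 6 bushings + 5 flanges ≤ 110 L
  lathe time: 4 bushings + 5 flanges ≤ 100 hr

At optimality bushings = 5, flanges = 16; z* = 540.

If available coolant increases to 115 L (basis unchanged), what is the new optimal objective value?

Check each constraint at x*: inspection 74/99 (slack 25); mill time 41/63 (slack 22); coolant 110/110 (tight); lathe time 100/100 (tight).
Since inspection, mill time are not tight, their duals are 0.
From A_Bᵀ y = c: 6·y_coolant + 4·y_lathe time = 28; 5·y_coolant + 5·y_lathe time = 25.
This yields shadow prices y_coolant = 4, y_lathe time = 1.
Δz = y_coolant·Δb = 4 × (5) = 20, so new z* = 540 + 20 = 560.

560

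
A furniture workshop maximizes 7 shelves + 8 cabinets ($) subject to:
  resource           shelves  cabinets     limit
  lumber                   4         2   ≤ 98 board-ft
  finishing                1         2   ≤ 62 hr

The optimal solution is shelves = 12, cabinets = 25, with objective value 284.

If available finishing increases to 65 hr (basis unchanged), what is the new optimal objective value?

At the optimum: lumber uses 98 of 98 (binding); finishing uses 62 of 62 (binding).
Dual feasibility on the basic columns requires 4·y_lumber + 1·y_finishing = 7, 2·y_lumber + 2·y_finishing = 8.
→ y_lumber = 1 and y_finishing = 3.
Δz = y_finishing·Δb = 3 × (3) = 9, so new z* = 284 + 9 = 293.

293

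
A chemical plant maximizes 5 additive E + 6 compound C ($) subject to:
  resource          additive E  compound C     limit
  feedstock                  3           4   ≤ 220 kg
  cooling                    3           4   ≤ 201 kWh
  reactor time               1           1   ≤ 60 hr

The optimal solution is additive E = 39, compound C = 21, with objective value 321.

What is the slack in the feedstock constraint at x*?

19

feedstock used = 3·39 + 4·21 = 201; slack = 220 − 201 = 19.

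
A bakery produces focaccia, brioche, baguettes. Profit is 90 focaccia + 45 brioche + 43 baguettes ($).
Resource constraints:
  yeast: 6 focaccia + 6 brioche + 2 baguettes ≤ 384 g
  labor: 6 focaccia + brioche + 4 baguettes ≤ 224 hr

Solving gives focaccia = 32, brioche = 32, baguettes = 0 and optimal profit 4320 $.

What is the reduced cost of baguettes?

Both yeast and labor are binding at x*.
From A_Bᵀ y = c: 6·y_yeast + 6·y_labor = 90; 6·y_yeast + 1·y_labor = 45.
Solving: y_yeast = 6, y_labor = 9.
Reduced cost of baguettes: c₃ − yᵀa₃ = 43 − (6·2 + 9·4) = 43 − 48 = -5.

-5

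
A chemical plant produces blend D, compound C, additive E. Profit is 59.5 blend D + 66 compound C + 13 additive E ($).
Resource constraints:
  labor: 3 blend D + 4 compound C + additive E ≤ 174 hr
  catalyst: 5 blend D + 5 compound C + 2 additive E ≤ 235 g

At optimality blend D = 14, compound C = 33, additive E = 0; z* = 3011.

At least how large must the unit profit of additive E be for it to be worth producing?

22.5

At the optimum: labor uses 174 of 174 (binding); catalyst uses 235 of 235 (binding).
The binding rows give the dual system: 3·y_labor + 5·y_catalyst = 59.5 and 4·y_labor + 5·y_catalyst = 66.
→ y_labor = 6.5 and y_catalyst = 8.
additive E enters the basis when its profit ≥ yᵀa₃ = 6.5·1 + 8·2 = 22.5.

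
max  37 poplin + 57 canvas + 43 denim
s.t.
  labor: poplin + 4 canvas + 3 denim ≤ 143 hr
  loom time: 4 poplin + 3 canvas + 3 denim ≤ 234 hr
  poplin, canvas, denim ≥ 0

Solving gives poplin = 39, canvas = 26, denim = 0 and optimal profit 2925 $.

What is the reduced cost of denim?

Check each constraint at x*: labor 143/143 (tight); loom time 234/234 (tight).
The binding rows give the dual system: 1·y_labor + 4·y_loom time = 37 and 4·y_labor + 3·y_loom time = 57.
This yields shadow prices y_labor = 9, y_loom time = 7.
Reduced cost of denim: c₃ − yᵀa₃ = 43 − (9·3 + 7·3) = 43 − 48 = -5.

-5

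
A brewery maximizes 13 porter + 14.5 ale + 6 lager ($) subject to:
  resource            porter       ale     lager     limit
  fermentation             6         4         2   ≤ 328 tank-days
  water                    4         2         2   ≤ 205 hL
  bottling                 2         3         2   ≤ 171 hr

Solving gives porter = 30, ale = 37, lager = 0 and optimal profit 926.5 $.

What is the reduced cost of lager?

At the optimum: fermentation uses 328 of 328 (binding); water uses 194 of 205 (slack = 11); bottling uses 171 of 171 (binding).
Since water is not tight, its dual is 0.
The binding rows give the dual system: 6·y_fermentation + 2·y_bottling = 13 and 4·y_fermentation + 3·y_bottling = 14.5.
This yields shadow prices y_fermentation = 1, y_bottling = 3.5.
Reduced cost of lager: c₃ − yᵀa₃ = 6 − (1·2 + 3.5·2) = 6 − 9 = -3.

-3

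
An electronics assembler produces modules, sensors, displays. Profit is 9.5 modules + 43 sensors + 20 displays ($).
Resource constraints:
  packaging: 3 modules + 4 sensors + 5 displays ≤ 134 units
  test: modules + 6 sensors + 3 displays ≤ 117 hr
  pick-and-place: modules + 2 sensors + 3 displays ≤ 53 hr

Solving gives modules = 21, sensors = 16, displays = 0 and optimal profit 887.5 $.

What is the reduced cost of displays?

-8.5

Check each constraint at x*: packaging 127/134 (slack 7); test 117/117 (tight); pick-and-place 53/53 (tight).
By complementary slackness, y = 0 for the non-binding constraint.
The binding rows give the dual system: 1·y_test + 1·y_pick-and-place = 9.5 and 6·y_test + 2·y_pick-and-place = 43.
This yields shadow prices y_test = 6, y_pick-and-place = 3.5.
Reduced cost of displays: c₃ − yᵀa₃ = 20 − (6·3 + 3.5·3) = 20 − 28.5 = -8.5.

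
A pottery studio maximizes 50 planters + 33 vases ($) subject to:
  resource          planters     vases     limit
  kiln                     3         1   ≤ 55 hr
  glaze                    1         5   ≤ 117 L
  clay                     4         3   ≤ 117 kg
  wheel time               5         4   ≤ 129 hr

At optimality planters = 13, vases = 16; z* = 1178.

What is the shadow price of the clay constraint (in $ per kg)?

0

At the optimum: kiln uses 55 of 55 (binding); glaze uses 93 of 117 (slack = 24); clay uses 100 of 117 (slack = 17); wheel time uses 129 of 129 (binding).
Since glaze, clay are not tight, their duals are 0.
The binding rows give the dual system: 3·y_kiln + 5·y_wheel time = 50 and 1·y_kiln + 4·y_wheel time = 33.
This yields shadow prices y_kiln = 5, y_wheel time = 7.
Shadow price of clay = 0.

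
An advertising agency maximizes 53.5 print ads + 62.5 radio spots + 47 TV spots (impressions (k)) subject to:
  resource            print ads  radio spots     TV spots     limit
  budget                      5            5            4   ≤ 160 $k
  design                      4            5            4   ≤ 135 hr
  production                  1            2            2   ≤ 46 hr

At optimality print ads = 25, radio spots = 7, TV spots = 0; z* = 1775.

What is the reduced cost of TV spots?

-3

Binding: budget and design. Non-binding: production (7 unused).
Slack constraints have shadow price 0 (complementary slackness).
From A_Bᵀ y = c: 5·y_budget + 4·y_design = 53.5; 5·y_budget + 5·y_design = 62.5.
This yields shadow prices y_budget = 3.5, y_design = 9.
Reduced cost of TV spots: c₃ − yᵀa₃ = 47 − (3.5·4 + 9·4) = 47 − 50 = -3.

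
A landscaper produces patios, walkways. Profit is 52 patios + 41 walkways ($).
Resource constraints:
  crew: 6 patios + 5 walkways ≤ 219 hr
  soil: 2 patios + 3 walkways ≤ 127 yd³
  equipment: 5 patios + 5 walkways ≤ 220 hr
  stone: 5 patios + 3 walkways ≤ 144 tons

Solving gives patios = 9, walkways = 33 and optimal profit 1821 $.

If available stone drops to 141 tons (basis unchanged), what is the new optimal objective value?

1815

Check each constraint at x*: crew 219/219 (tight); soil 117/127 (slack 10); equipment 210/220 (slack 10); stone 144/144 (tight).
Since soil, equipment are not tight, their duals are 0.
The binding rows give the dual system: 6·y_crew + 5·y_stone = 52 and 5·y_crew + 3·y_stone = 41.
This yields shadow prices y_crew = 7, y_stone = 2.
Δz = y_stone·Δb = 2 × (-3) = -6, so new z* = 1821 − 6 = 1815.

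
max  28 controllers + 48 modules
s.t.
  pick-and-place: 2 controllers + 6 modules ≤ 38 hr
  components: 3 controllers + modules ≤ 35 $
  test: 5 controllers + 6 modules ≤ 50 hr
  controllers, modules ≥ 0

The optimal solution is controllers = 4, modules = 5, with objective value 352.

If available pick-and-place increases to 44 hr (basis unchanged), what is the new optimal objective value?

At the optimum: pick-and-place uses 38 of 38 (binding); components uses 17 of 35 (slack = 18); test uses 50 of 50 (binding).
Slack constraints have shadow price 0 (complementary slackness).
Dual feasibility on the basic columns requires 2·y_pick-and-place + 5·y_test = 28, 6·y_pick-and-place + 6·y_test = 48.
This yields shadow prices y_pick-and-place = 4, y_test = 4.
Δz = y_pick-and-place·Δb = 4 × (6) = 24, so new z* = 352 + 24 = 376.

376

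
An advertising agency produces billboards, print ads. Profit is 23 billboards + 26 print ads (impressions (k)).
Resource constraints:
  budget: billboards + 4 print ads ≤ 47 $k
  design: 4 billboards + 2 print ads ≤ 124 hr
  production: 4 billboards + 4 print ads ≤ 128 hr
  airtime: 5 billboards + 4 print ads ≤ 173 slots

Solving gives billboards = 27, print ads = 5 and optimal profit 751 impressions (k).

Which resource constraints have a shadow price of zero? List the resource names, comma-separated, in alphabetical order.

airtime, design

budget: 47/47 (binding)
design: 118/124 (slack 6)
production: 128/128 (binding)
airtime: 155/173 (slack 18)
By complementary slackness, a constraint with positive slack has shadow price 0 → airtime, design.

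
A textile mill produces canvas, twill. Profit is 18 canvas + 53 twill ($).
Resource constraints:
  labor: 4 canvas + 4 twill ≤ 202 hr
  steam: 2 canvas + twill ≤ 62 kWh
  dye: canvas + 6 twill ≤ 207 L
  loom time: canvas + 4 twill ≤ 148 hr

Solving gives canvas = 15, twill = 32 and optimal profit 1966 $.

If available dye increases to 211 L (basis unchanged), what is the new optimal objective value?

1998

Binding: steam and dye. Non-binding: labor (14 unused), loom time (5 unused).
Slack constraints have shadow price 0 (complementary slackness).
From A_Bᵀ y = c: 2·y_steam + 1·y_dye = 18; 1·y_steam + 6·y_dye = 53.
Solving: y_steam = 5, y_dye = 8.
Δz = y_dye·Δb = 8 × (4) = 32, so new z* = 1966 + 32 = 1998.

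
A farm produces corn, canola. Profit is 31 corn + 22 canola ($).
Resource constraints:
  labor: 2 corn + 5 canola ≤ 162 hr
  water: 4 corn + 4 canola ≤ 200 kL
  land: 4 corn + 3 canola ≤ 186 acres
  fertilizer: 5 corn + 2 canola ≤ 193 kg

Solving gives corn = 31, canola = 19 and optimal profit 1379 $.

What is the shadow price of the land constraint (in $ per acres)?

0

Check each constraint at x*: labor 157/162 (slack 5); water 200/200 (tight); land 181/186 (slack 5); fertilizer 193/193 (tight).
By complementary slackness, y = 0 for the non-binding constraints.
The binding rows give the dual system: 4·y_water + 5·y_fertilizer = 31 and 4·y_water + 2·y_fertilizer = 22.
→ y_water = 4 and y_fertilizer = 3.
Shadow price of land = 0.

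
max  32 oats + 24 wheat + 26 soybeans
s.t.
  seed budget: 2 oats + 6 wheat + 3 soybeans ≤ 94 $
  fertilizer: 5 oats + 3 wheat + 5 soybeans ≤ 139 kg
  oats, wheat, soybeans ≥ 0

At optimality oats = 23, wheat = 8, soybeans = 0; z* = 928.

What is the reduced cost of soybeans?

Both seed budget and fertilizer are binding at x*.
From A_Bᵀ y = c: 2·y_seed budget + 5·y_fertilizer = 32; 6·y_seed budget + 3·y_fertilizer = 24.
This yields shadow prices y_seed budget = 1, y_fertilizer = 6.
Reduced cost of soybeans: c₃ − yᵀa₃ = 26 − (1·3 + 6·5) = 26 − 33 = -7.

-7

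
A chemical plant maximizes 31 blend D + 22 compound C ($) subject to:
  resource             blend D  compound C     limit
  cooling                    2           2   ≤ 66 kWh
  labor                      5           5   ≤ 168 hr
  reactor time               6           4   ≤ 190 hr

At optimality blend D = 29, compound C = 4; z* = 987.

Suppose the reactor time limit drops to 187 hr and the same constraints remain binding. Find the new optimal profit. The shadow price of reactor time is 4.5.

Δb = -3, so new z* = 987 + (4.5)·(-3) = 987 − 13.5 = 973.5.

973.5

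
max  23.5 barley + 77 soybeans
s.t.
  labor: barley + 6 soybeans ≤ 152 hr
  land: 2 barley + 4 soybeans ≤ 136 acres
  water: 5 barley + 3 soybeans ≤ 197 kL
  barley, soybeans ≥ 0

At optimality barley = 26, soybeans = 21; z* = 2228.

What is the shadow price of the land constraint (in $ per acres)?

8

Binding: labor and land. Non-binding: water (4 unused).
By complementary slackness, y = 0 for the non-binding constraint.
From A_Bᵀ y = c: 1·y_labor + 2·y_land = 23.5; 6·y_labor + 4·y_land = 77.
→ y_labor = 7.5 and y_land = 8.
Shadow price of land = 8.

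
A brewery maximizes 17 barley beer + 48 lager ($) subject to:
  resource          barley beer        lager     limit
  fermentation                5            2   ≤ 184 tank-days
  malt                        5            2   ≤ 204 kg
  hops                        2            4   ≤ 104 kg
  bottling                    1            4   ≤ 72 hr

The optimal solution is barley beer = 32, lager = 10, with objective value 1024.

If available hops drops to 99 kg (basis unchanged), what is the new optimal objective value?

Check each constraint at x*: fermentation 180/184 (slack 4); malt 180/204 (slack 24); hops 104/104 (tight); bottling 72/72 (tight).
Since fermentation, malt are not tight, their duals are 0.
From A_Bᵀ y = c: 2·y_hops + 1·y_bottling = 17; 4·y_hops + 4·y_bottling = 48.
This yields shadow prices y_hops = 5, y_bottling = 7.
Δz = y_hops·Δb = 5 × (-5) = -25, so new z* = 1024 − 25 = 999.

999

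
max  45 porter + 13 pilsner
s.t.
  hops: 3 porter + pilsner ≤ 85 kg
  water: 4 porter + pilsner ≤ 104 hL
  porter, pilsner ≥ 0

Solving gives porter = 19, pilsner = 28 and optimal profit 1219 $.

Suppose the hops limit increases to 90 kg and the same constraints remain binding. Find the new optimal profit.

Check each constraint at x*: hops 85/85 (tight); water 104/104 (tight).
Dual feasibility on the basic columns requires 3·y_hops + 4·y_water = 45, 1·y_hops + 1·y_water = 13.
→ y_hops = 7 and y_water = 6.
Δz = y_hops·Δb = 7 × (5) = 35, so new z* = 1219 + 35 = 1254.

1254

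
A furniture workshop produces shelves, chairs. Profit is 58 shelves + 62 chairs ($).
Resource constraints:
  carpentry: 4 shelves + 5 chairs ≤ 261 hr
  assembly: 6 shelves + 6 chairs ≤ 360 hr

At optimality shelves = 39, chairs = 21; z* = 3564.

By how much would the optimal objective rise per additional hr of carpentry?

4

Both carpentry and assembly are binding at x*.
From A_Bᵀ y = c: 4·y_carpentry + 6·y_assembly = 58; 5·y_carpentry + 6·y_assembly = 62.
→ y_carpentry = 4 and y_assembly = 7.
Shadow price of carpentry = 4.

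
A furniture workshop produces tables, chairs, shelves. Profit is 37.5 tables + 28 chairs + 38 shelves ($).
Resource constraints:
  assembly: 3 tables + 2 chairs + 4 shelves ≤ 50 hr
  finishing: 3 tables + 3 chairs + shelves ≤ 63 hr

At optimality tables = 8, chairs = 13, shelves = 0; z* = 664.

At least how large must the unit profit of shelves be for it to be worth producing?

Both assembly and finishing are binding at x*.
The binding rows give the dual system: 3·y_assembly + 3·y_finishing = 37.5 and 2·y_assembly + 3·y_finishing = 28.
This yields shadow prices y_assembly = 9.5, y_finishing = 3.
shelves enters the basis when its profit ≥ yᵀa₃ = 9.5·4 + 3·1 = 41.

41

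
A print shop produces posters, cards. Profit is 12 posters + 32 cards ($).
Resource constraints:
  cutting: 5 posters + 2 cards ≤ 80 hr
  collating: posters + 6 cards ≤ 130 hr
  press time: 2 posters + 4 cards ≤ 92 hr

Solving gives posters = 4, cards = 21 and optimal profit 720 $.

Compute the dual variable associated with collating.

2

Check each constraint at x*: cutting 62/80 (slack 18); collating 130/130 (tight); press time 92/92 (tight).
By complementary slackness, y = 0 for the non-binding constraint.
Dual feasibility on the basic columns requires 1·y_collating + 2·y_press time = 12, 6·y_collating + 4·y_press time = 32.
This yields shadow prices y_collating = 2, y_press time = 5.
Shadow price of collating = 2.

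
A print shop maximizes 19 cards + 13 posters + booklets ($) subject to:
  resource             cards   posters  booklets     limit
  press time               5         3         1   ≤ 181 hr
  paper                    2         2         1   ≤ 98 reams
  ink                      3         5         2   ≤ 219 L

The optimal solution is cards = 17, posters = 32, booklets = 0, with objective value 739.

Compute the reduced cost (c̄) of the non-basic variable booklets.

-4

Binding: press time and paper. Non-binding: ink (8 unused).
Since ink is not tight, its dual is 0.
From A_Bᵀ y = c: 5·y_press time + 2·y_paper = 19; 3·y_press time + 2·y_paper = 13.
→ y_press time = 3 and y_paper = 2.
Reduced cost of booklets: c₃ − yᵀa₃ = 1 − (3·1 + 2·1) = 1 − 5 = -4.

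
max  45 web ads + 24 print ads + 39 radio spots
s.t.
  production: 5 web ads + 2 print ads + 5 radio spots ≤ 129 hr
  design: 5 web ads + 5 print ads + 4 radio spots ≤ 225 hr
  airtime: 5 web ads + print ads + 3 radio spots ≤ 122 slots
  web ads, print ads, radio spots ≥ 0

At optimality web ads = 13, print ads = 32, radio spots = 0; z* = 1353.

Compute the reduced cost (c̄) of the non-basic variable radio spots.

At the optimum: production uses 129 of 129 (binding); design uses 225 of 225 (binding); airtime uses 97 of 122 (slack = 25).
Slack constraints have shadow price 0 (complementary slackness).
The binding rows give the dual system: 5·y_production + 5·y_design = 45 and 2·y_production + 5·y_design = 24.
This yields shadow prices y_production = 7, y_design = 2.
Reduced cost of radio spots: c₃ − yᵀa₃ = 39 − (7·5 + 2·4) = 39 − 43 = -4.

-4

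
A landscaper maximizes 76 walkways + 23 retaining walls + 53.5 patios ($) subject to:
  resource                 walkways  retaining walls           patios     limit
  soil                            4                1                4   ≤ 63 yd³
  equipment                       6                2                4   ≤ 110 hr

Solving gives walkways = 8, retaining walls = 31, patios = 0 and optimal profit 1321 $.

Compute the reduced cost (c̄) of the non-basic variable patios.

Both soil and equipment are binding at x*.
From A_Bᵀ y = c: 4·y_soil + 6·y_equipment = 76; 1·y_soil + 2·y_equipment = 23.
Solving: y_soil = 7, y_equipment = 8.
Reduced cost of patios: c₃ − yᵀa₃ = 53.5 − (7·4 + 8·4) = 53.5 − 60 = -6.5.

-6.5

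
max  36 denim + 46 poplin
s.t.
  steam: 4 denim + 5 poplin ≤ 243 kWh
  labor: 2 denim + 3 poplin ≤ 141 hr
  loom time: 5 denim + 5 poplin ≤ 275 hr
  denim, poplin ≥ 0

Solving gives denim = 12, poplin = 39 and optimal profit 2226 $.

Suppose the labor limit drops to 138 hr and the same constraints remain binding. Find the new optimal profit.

2220

At the optimum: steam uses 243 of 243 (binding); labor uses 141 of 141 (binding); loom time uses 255 of 275 (slack = 20).
Slack constraints have shadow price 0 (complementary slackness).
Dual feasibility on the basic columns requires 4·y_steam + 2·y_labor = 36, 5·y_steam + 3·y_labor = 46.
→ y_steam = 8 and y_labor = 2.
Δz = y_labor·Δb = 2 × (-3) = -6, so new z* = 2226 − 6 = 2220.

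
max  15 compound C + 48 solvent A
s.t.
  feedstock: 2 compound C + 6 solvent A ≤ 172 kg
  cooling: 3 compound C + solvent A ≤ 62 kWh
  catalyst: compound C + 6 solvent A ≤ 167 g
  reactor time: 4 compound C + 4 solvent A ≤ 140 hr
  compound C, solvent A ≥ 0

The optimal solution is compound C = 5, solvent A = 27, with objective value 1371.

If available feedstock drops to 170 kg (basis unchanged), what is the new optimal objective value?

1357

Check each constraint at x*: feedstock 172/172 (tight); cooling 42/62 (slack 20); catalyst 167/167 (tight); reactor time 128/140 (slack 12).
Since cooling, reactor time are not tight, their duals are 0.
From A_Bᵀ y = c: 2·y_feedstock + 1·y_catalyst = 15; 6·y_feedstock + 6·y_catalyst = 48.
→ y_feedstock = 7 and y_catalyst = 1.
Δz = y_feedstock·Δb = 7 × (-2) = -14, so new z* = 1371 − 14 = 1357.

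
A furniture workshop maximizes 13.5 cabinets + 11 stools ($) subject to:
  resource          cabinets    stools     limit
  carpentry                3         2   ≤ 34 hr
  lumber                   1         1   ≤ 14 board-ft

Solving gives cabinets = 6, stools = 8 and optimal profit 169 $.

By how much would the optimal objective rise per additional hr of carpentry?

Both carpentry and lumber are binding at x*.
Dual feasibility on the basic columns requires 3·y_carpentry + 1·y_lumber = 13.5, 2·y_carpentry + 1·y_lumber = 11.
→ y_carpentry = 2.5 and y_lumber = 6.
Shadow price of carpentry = 2.5.

2.5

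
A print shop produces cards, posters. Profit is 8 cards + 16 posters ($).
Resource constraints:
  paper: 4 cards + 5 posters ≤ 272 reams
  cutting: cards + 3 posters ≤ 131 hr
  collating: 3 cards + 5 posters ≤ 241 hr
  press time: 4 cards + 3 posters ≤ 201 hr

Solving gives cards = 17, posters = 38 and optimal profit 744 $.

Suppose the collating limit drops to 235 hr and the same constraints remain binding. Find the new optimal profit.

Check each constraint at x*: paper 258/272 (slack 14); cutting 131/131 (tight); collating 241/241 (tight); press time 182/201 (slack 19).
Slack constraints have shadow price 0 (complementary slackness).
Dual feasibility on the basic columns requires 1·y_cutting + 3·y_collating = 8, 3·y_cutting + 5·y_collating = 16.
This yields shadow prices y_cutting = 2, y_collating = 2.
Δz = y_collating·Δb = 2 × (-6) = -12, so new z* = 744 − 12 = 732.

732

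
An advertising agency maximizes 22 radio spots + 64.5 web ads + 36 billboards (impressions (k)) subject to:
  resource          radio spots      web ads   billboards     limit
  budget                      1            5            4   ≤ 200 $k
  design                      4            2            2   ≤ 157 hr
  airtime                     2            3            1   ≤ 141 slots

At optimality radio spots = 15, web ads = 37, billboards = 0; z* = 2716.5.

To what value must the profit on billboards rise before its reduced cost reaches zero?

At the optimum: budget uses 200 of 200 (binding); design uses 134 of 157 (slack = 23); airtime uses 141 of 141 (binding).
Since design is not tight, its dual is 0.
The binding rows give the dual system: 1·y_budget + 2·y_airtime = 22 and 5·y_budget + 3·y_airtime = 64.5.
Solving: y_budget = 9, y_airtime = 6.5.
billboards enters the basis when its profit ≥ yᵀa₃ = 9·4 + 6.5·1 = 42.5.

42.5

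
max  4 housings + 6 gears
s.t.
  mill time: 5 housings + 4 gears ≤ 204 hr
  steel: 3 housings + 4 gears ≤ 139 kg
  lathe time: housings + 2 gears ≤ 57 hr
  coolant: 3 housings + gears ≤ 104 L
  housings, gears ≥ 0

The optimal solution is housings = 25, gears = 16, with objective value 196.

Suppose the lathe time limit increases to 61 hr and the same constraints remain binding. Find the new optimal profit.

200

Binding: steel and lathe time. Non-binding: mill time (15 unused), coolant (13 unused).
Slack constraints have shadow price 0 (complementary slackness).
From A_Bᵀ y = c: 3·y_steel + 1·y_lathe time = 4; 4·y_steel + 2·y_lathe time = 6.
This yields shadow prices y_steel = 1, y_lathe time = 1.
Δz = y_lathe time·Δb = 1 × (4) = 4, so new z* = 196 + 4 = 200.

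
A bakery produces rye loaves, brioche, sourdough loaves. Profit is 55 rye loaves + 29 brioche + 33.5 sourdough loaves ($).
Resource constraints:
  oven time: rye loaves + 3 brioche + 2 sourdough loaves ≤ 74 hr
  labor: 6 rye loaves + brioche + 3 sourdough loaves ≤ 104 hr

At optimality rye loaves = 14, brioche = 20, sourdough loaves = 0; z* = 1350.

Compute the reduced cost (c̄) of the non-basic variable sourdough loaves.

-4.5

Check each constraint at x*: oven time 74/74 (tight); labor 104/104 (tight).
The binding rows give the dual system: 1·y_oven time + 6·y_labor = 55 and 3·y_oven time + 1·y_labor = 29.
This yields shadow prices y_oven time = 7, y_labor = 8.
Reduced cost of sourdough loaves: c₃ − yᵀa₃ = 33.5 − (7·2 + 8·3) = 33.5 − 38 = -4.5.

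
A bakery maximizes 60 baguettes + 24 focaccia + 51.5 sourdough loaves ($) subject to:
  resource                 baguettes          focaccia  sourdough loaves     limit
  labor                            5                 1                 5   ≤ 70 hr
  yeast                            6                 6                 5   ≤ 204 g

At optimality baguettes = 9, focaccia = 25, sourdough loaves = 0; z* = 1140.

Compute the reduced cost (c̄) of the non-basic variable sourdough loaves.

-6

At the optimum: labor uses 70 of 70 (binding); yeast uses 204 of 204 (binding).
The binding rows give the dual system: 5·y_labor + 6·y_yeast = 60 and 1·y_labor + 6·y_yeast = 24.
Solving: y_labor = 9, y_yeast = 2.5.
Reduced cost of sourdough loaves: c₃ − yᵀa₃ = 51.5 − (9·5 + 2.5·5) = 51.5 − 57.5 = -6.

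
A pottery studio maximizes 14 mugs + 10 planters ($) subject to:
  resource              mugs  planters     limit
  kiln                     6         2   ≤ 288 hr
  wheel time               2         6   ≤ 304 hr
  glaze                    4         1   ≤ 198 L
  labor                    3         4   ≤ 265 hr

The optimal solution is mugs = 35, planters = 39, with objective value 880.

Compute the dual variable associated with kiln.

2

Check each constraint at x*: kiln 288/288 (tight); wheel time 304/304 (tight); glaze 179/198 (slack 19); labor 261/265 (slack 4).
Since glaze, labor are not tight, their duals are 0.
From A_Bᵀ y = c: 6·y_kiln + 2·y_wheel time = 14; 2·y_kiln + 6·y_wheel time = 10.
This yields shadow prices y_kiln = 2, y_wheel time = 1.
Shadow price of kiln = 2.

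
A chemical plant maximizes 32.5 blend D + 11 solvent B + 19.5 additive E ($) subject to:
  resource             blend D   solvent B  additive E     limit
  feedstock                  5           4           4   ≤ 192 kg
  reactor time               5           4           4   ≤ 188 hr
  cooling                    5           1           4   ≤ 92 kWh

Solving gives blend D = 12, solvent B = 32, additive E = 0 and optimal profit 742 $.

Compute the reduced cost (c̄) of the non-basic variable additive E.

At the optimum: feedstock uses 188 of 192 (slack = 4); reactor time uses 188 of 188 (binding); cooling uses 92 of 92 (binding).
By complementary slackness, y = 0 for the non-binding constraint.
Dual feasibility on the basic columns requires 5·y_reactor time + 5·y_cooling = 32.5, 4·y_reactor time + 1·y_cooling = 11.
Solving: y_reactor time = 1.5, y_cooling = 5.
Reduced cost of additive E: c₃ − yᵀa₃ = 19.5 − (1.5·4 + 5·4) = 19.5 − 26 = -6.5.

-6.5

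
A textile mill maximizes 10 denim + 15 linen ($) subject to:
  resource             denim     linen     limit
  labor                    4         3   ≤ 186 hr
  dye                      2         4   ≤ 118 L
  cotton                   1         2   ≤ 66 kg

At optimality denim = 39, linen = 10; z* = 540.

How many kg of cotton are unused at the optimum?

cotton used = 1·39 + 2·10 = 59; slack = 66 − 59 = 7.

7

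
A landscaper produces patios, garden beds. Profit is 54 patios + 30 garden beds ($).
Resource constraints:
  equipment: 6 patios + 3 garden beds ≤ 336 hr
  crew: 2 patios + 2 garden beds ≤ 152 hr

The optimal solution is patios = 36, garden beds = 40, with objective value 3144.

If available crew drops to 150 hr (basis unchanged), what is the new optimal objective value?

Check each constraint at x*: equipment 336/336 (tight); crew 152/152 (tight).
The binding rows give the dual system: 6·y_equipment + 2·y_crew = 54 and 3·y_equipment + 2·y_crew = 30.
This yields shadow prices y_equipment = 8, y_crew = 3.
Δz = y_crew·Δb = 3 × (-2) = -6, so new z* = 3144 − 6 = 3138.

3138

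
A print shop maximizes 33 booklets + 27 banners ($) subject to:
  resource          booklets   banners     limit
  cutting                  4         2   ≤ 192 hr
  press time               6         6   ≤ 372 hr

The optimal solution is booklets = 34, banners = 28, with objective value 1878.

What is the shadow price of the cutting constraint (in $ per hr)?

3

Both cutting and press time are binding at x*.
Dual feasibility on the basic columns requires 4·y_cutting + 6·y_press time = 33, 2·y_cutting + 6·y_press time = 27.
→ y_cutting = 3 and y_press time = 3.5.
Shadow price of cutting = 3.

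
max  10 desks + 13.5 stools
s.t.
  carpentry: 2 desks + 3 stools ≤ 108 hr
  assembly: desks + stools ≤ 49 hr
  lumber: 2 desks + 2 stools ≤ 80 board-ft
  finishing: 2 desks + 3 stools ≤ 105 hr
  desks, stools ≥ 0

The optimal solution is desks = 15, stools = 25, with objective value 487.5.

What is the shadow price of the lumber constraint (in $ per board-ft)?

Binding: lumber and finishing. Non-binding: carpentry (3 unused), assembly (9 unused).
Slack constraints have shadow price 0 (complementary slackness).
Dual feasibility on the basic columns requires 2·y_lumber + 2·y_finishing = 10, 2·y_lumber + 3·y_finishing = 13.5.
Solving: y_lumber = 1.5, y_finishing = 3.5.
Shadow price of lumber = 1.5.

1.5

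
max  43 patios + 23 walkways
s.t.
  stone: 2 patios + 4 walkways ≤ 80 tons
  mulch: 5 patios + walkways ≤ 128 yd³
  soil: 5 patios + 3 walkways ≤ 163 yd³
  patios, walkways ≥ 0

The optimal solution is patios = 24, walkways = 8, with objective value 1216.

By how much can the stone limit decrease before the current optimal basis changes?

Binding constraints: stone, mulch. The basis is B = [[2,4],[5,1]] with det -18.
Per unit decrease in stone, x* moves by d = (0.0556, -0.2778).
The basis stays optimal until walkways reaches 0; allowable decrease = 28.8 tons.

28.8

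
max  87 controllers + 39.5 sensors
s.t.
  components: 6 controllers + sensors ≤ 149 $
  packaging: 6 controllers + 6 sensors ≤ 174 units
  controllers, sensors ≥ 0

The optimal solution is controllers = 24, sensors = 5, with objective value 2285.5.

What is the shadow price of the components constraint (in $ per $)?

Both components and packaging are binding at x*.
Dual feasibility on the basic columns requires 6·y_components + 6·y_packaging = 87, 1·y_components + 6·y_packaging = 39.5.
→ y_components = 9.5 and y_packaging = 5.
Shadow price of components = 9.5.

9.5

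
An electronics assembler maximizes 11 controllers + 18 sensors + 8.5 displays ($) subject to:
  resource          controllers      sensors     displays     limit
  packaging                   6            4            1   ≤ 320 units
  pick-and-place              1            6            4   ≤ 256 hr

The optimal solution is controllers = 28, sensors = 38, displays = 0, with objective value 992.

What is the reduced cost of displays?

Both packaging and pick-and-place are binding at x*.
The binding rows give the dual system: 6·y_packaging + 1·y_pick-and-place = 11 and 4·y_packaging + 6·y_pick-and-place = 18.
Solving: y_packaging = 1.5, y_pick-and-place = 2.
Reduced cost of displays: c₃ − yᵀa₃ = 8.5 − (1.5·1 + 2·4) = 8.5 − 9.5 = -1.

-1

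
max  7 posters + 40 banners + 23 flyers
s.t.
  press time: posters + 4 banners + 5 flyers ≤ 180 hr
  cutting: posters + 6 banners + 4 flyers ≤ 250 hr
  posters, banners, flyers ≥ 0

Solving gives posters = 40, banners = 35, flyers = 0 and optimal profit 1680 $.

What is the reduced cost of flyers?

Check each constraint at x*: press time 180/180 (tight); cutting 250/250 (tight).
From A_Bᵀ y = c: 1·y_press time + 1·y_cutting = 7; 4·y_press time + 6·y_cutting = 40.
This yields shadow prices y_press time = 1, y_cutting = 6.
Reduced cost of flyers: c₃ − yᵀa₃ = 23 − (1·5 + 6·4) = 23 − 29 = -6.

-6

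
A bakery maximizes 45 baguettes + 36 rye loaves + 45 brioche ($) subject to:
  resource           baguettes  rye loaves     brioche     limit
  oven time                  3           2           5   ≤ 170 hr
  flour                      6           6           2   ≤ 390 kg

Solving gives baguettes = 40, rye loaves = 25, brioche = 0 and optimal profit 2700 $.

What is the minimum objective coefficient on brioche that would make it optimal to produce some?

Check each constraint at x*: oven time 170/170 (tight); flour 390/390 (tight).
The binding rows give the dual system: 3·y_oven time + 6·y_flour = 45 and 2·y_oven time + 6·y_flour = 36.
Solving: y_oven time = 9, y_flour = 3.
brioche enters the basis when its profit ≥ yᵀa₃ = 9·5 + 3·2 = 51.

51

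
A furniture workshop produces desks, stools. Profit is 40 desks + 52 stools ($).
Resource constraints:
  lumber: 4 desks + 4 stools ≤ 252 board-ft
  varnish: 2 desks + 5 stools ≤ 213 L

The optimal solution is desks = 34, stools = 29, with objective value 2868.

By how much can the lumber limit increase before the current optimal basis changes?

Binding constraints: lumber, varnish. The basis is B = [[4,4],[2,5]] with det 12.
Per unit increase in lumber, x* moves by d = (0.4167, -0.1667).
The basis stays optimal until stools reaches 0; allowable increase = 174 board-ft.

174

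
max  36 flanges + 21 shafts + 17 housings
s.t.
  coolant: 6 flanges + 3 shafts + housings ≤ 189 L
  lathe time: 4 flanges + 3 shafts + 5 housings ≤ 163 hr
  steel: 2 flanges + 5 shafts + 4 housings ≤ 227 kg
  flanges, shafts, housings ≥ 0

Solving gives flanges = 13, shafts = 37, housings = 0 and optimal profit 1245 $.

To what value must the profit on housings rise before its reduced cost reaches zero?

Check each constraint at x*: coolant 189/189 (tight); lathe time 163/163 (tight); steel 211/227 (slack 16).
Slack constraints have shadow price 0 (complementary slackness).
The binding rows give the dual system: 6·y_coolant + 4·y_lathe time = 36 and 3·y_coolant + 3·y_lathe time = 21.
This yields shadow prices y_coolant = 4, y_lathe time = 3.
housings enters the basis when its profit ≥ yᵀa₃ = 4·1 + 3·5 = 19.

19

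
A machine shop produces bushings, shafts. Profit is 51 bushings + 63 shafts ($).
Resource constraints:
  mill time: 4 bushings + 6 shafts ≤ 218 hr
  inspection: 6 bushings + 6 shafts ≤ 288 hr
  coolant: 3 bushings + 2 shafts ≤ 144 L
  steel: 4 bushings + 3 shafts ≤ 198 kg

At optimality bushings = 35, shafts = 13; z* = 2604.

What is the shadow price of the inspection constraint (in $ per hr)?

At the optimum: mill time uses 218 of 218 (binding); inspection uses 288 of 288 (binding); coolant uses 131 of 144 (slack = 13); steel uses 179 of 198 (slack = 19).
Slack constraints have shadow price 0 (complementary slackness).
From A_Bᵀ y = c: 4·y_mill time + 6·y_inspection = 51; 6·y_mill time + 6·y_inspection = 63.
This yields shadow prices y_mill time = 6, y_inspection = 4.5.
Shadow price of inspection = 4.5.

4.5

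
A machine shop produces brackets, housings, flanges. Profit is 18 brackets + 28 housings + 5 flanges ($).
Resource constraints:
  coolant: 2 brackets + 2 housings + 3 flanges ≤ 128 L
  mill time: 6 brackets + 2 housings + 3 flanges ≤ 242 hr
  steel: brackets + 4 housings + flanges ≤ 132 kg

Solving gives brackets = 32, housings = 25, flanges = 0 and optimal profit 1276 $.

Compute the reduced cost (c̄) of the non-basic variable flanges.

Check each constraint at x*: coolant 114/128 (slack 14); mill time 242/242 (tight); steel 132/132 (tight).
Slack constraints have shadow price 0 (complementary slackness).
The binding rows give the dual system: 6·y_mill time + 1·y_steel = 18 and 2·y_mill time + 4·y_steel = 28.
Solving: y_mill time = 2, y_steel = 6.
Reduced cost of flanges: c₃ − yᵀa₃ = 5 − (2·3 + 6·1) = 5 − 12 = -7.

-7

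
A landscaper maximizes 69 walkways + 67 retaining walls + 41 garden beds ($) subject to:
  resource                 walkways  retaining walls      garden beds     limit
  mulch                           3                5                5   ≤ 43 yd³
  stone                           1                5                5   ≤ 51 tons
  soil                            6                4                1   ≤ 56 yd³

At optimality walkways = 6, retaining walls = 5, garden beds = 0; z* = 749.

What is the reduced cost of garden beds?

-2

Check each constraint at x*: mulch 43/43 (tight); stone 31/51 (slack 20); soil 56/56 (tight).
Since stone is not tight, its dual is 0.
Dual feasibility on the basic columns requires 3·y_mulch + 6·y_soil = 69, 5·y_mulch + 4·y_soil = 67.
→ y_mulch = 7 and y_soil = 8.
Reduced cost of garden beds: c₃ − yᵀa₃ = 41 − (7·5 + 8·1) = 41 − 43 = -2.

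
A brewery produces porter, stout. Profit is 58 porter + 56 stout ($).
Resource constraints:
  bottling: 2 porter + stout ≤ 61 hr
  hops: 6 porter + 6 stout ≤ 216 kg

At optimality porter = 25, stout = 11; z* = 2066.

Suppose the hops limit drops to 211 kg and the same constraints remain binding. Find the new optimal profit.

2021

Both bottling and hops are binding at x*.
From A_Bᵀ y = c: 2·y_bottling + 6·y_hops = 58; 1·y_bottling + 6·y_hops = 56.
→ y_bottling = 2 and y_hops = 9.
Δz = y_hops·Δb = 9 × (-5) = -45, so new z* = 2066 − 45 = 2021.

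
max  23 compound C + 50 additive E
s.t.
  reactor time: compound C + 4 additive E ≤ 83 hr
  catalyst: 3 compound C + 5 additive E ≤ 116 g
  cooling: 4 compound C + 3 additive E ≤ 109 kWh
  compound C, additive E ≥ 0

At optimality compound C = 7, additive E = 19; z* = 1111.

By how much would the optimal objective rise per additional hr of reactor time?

5

Check each constraint at x*: reactor time 83/83 (tight); catalyst 116/116 (tight); cooling 85/109 (slack 24).
Since cooling is not tight, its dual is 0.
Dual feasibility on the basic columns requires 1·y_reactor time + 3·y_catalyst = 23, 4·y_reactor time + 5·y_catalyst = 50.
Solving: y_reactor time = 5, y_catalyst = 6.
Shadow price of reactor time = 5.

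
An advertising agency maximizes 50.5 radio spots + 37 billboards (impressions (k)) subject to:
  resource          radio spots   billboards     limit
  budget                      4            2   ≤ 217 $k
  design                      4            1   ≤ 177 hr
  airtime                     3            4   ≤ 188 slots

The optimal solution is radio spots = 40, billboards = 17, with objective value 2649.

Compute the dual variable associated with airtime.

7.5

At the optimum: budget uses 194 of 217 (slack = 23); design uses 177 of 177 (binding); airtime uses 188 of 188 (binding).
By complementary slackness, y = 0 for the non-binding constraint.
Dual feasibility on the basic columns requires 4·y_design + 3·y_airtime = 50.5, 1·y_design + 4·y_airtime = 37.
This yields shadow prices y_design = 7, y_airtime = 7.5.
Shadow price of airtime = 7.5.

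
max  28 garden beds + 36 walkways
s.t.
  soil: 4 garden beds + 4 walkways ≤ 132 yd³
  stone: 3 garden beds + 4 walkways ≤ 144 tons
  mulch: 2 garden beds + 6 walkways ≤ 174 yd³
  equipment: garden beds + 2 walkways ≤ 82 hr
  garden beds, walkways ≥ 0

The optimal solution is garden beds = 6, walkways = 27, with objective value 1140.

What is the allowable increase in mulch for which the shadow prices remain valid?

24

Binding constraints: soil, mulch. The basis is B = [[4,4],[2,6]] with det 16.
Per unit increase in mulch, x* moves by d = (-0.25, 0.25).
The basis stays optimal until garden beds reaches 0; allowable increase = 24 yd³.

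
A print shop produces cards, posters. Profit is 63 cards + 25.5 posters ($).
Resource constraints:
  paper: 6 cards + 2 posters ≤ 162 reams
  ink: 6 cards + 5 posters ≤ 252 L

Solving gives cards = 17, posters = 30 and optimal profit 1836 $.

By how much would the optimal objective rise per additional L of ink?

Check each constraint at x*: paper 162/162 (tight); ink 252/252 (tight).
Dual feasibility on the basic columns requires 6·y_paper + 6·y_ink = 63, 2·y_paper + 5·y_ink = 25.5.
→ y_paper = 9 and y_ink = 1.5.
Shadow price of ink = 1.5.

1.5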